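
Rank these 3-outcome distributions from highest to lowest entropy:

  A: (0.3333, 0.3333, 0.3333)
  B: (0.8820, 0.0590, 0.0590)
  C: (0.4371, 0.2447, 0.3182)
A > C > B

Key insight: Entropy is maximized by uniform distributions and minimized by concentrated distributions.

- Uniform distributions have maximum entropy log₂(3) = 1.5850 bits
- The more "peaked" or concentrated a distribution, the lower its entropy

Entropies:
  H(A) = 1.5850 bits
  H(B) = 0.6416 bits
  H(C) = 1.5445 bits

Ranking: A > C > B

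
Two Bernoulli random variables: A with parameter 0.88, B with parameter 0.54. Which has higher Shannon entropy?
B

For binary distributions, entropy is maximized at p=0.5 and decreases as p moves toward 0 or 1.

H(A) = H(0.88) = 0.5294 bits
H(B) = H(0.54) = 0.9954 bits

Distribution B (p=0.54) is closer to uniform (p=0.5), so it has higher entropy.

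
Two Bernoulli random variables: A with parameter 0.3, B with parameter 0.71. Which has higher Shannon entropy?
A

For binary distributions, entropy is maximized at p=0.5 and decreases as p moves toward 0 or 1.

H(A) = H(0.3) = 0.8813 bits
H(B) = H(0.71) = 0.8687 bits

Distribution A (p=0.3) is closer to uniform (p=0.5), so it has higher entropy.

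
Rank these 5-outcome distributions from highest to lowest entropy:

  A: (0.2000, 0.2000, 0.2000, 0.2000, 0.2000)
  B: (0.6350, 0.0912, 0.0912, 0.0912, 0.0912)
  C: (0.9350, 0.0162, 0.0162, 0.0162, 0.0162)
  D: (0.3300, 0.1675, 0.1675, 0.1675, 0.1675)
A > D > B > C

Key insight: Entropy is maximized by uniform distributions and minimized by concentrated distributions.

Entropies:
  H(A) = 2.3219 bits
  H(B) = 1.6768 bits
  H(C) = 0.4770 bits
  H(D) = 2.2549 bits

Ranking: A > D > B > C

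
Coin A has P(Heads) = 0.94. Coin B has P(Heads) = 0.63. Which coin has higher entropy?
B

For binary distributions, entropy is maximized at p=0.5 and decreases as p moves toward 0 or 1.

H(A) = H(0.94) = 0.3274 bits
H(B) = H(0.63) = 0.9507 bits

Distribution B (p=0.63) is closer to uniform (p=0.5), so it has higher entropy.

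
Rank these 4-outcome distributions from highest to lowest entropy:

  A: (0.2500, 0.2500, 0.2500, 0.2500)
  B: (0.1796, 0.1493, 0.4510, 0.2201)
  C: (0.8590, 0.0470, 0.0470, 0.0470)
A > B > C

Key insight: Entropy is maximized by uniform distributions and minimized by concentrated distributions.

- Uniform distributions have maximum entropy log₂(4) = 2.0000 bits
- The more "peaked" or concentrated a distribution, the lower its entropy

Entropies:
  H(A) = 2.0000 bits
  H(B) = 1.8534 bits
  H(C) = 0.8103 bits

Ranking: A > B > C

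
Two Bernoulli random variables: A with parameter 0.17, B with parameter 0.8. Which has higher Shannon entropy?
B

For binary distributions, entropy is maximized at p=0.5 and decreases as p moves toward 0 or 1.

H(A) = H(0.17) = 0.6577 bits
H(B) = H(0.8) = 0.7219 bits

Distribution B (p=0.8) is closer to uniform (p=0.5), so it has higher entropy.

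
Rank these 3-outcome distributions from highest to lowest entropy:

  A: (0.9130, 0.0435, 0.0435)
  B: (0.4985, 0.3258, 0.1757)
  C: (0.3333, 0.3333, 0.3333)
C > B > A

Key insight: Entropy is maximized by uniform distributions and minimized by concentrated distributions.

- Uniform distributions have maximum entropy log₂(3) = 1.5850 bits
- The more "peaked" or concentrated a distribution, the lower its entropy

Entropies:
  H(A) = 0.5134 bits
  H(B) = 1.4686 bits
  H(C) = 1.5850 bits

Ranking: C > B > A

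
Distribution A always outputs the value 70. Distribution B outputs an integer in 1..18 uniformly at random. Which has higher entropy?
B

A is deterministic, so H(A) = 0. B is uniform over 18 outcomes, so H(B) = log₂(18) = 4.170 bits. Any distribution with genuine randomness has higher entropy than a deterministic one.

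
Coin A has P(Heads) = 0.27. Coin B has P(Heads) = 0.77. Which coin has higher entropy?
A

For binary distributions, entropy is maximized at p=0.5 and decreases as p moves toward 0 or 1.

H(A) = H(0.27) = 0.8415 bits
H(B) = H(0.77) = 0.7780 bits

Distribution A (p=0.27) is closer to uniform (p=0.5), so it has higher entropy.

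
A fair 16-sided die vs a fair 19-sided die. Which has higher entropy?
19-sided die

Both are uniform distributions; for uniform over n outcomes, H = log₂(n). H(16-sided) = log₂(16) = 4.000 bits and H(19-sided) = log₂(19) = 4.248 bits. More outcomes in a uniform distribution means higher entropy.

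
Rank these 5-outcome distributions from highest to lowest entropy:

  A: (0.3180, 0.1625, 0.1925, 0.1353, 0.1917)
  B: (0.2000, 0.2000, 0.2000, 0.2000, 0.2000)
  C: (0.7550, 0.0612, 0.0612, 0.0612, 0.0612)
B > A > C

Key insight: Entropy is maximized by uniform distributions and minimized by concentrated distributions.

- Uniform distributions have maximum entropy log₂(5) = 2.3219 bits
- The more "peaked" or concentrated a distribution, the lower its entropy

Entropies:
  H(A) = 2.2565 bits
  H(B) = 2.3219 bits
  H(C) = 1.2933 bits

Ranking: B > A > C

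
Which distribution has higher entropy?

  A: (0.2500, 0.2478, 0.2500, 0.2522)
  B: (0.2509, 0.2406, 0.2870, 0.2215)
A

Both distributions are close to uniform, making this a harder comparison.

H(A) = 2.0000 bits
H(B) = 1.9935 bits

The distribution closer to uniform has higher entropy.
Answer: A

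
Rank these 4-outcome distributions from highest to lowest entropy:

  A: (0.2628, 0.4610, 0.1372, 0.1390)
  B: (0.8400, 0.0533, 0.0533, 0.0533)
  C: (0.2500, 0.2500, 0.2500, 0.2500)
C > A > B

Key insight: Entropy is maximized by uniform distributions and minimized by concentrated distributions.

- Uniform distributions have maximum entropy log₂(4) = 2.0000 bits
- The more "peaked" or concentrated a distribution, the lower its entropy

Entropies:
  H(A) = 1.8105 bits
  H(B) = 0.8879 bits
  H(C) = 2.0000 bits

Ranking: C > A > B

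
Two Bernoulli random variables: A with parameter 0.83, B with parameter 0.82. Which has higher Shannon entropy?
B

For binary distributions, entropy is maximized at p=0.5 and decreases as p moves toward 0 or 1.

H(A) = H(0.83) = 0.6577 bits
H(B) = H(0.82) = 0.6801 bits

Distribution B (p=0.82) is closer to uniform (p=0.5), so it has higher entropy.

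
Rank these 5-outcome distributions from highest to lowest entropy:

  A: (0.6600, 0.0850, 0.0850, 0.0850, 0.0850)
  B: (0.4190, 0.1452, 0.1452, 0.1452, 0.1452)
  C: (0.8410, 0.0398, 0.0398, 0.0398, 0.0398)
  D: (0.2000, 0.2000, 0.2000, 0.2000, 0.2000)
D > B > A > C

Key insight: Entropy is maximized by uniform distributions and minimized by concentrated distributions.

Entropies:
  H(A) = 1.6048 bits
  H(B) = 2.1430 bits
  H(C) = 0.9499 bits
  H(D) = 2.3219 bits

Ranking: D > B > A > C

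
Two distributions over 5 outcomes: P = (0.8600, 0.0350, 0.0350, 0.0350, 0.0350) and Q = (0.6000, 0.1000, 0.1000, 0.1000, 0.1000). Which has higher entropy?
Q

P is highly concentrated on one outcome (86%), making it nearly deterministic. Q spreads its mass more evenly (max 60%). The more spread-out distribution has higher entropy: H(P) ≈ 0.864 bits, H(Q) ≈ 1.771 bits.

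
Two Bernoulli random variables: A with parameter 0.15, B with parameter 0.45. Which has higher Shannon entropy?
B

For binary distributions, entropy is maximized at p=0.5 and decreases as p moves toward 0 or 1.

H(A) = H(0.15) = 0.6098 bits
H(B) = H(0.45) = 0.9928 bits

Distribution B (p=0.45) is closer to uniform (p=0.5), so it has higher entropy.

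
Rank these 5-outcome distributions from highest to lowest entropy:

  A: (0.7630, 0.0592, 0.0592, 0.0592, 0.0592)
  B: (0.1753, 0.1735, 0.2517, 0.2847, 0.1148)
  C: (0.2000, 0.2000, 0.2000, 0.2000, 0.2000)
C > B > A

Key insight: Entropy is maximized by uniform distributions and minimized by concentrated distributions.

- Uniform distributions have maximum entropy log₂(5) = 2.3219 bits
- The more "peaked" or concentrated a distribution, the lower its entropy

Entropies:
  H(A) = 1.2640 bits
  H(B) = 2.2543 bits
  H(C) = 2.3219 bits

Ranking: C > B > A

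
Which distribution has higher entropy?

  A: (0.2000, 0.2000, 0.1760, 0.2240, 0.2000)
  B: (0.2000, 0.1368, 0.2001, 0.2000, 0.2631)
A

Both distributions are close to uniform, making this a harder comparison.

H(A) = 2.3178 bits
H(B) = 2.2926 bits

The distribution closer to uniform has higher entropy.
Answer: A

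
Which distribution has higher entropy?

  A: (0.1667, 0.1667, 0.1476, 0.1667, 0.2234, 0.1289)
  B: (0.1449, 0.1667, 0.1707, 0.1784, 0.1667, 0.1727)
B

Both distributions are close to uniform, making this a harder comparison.

H(A) = 2.5641 bits
H(B) = 2.5820 bits

The distribution closer to uniform has higher entropy.
Answer: B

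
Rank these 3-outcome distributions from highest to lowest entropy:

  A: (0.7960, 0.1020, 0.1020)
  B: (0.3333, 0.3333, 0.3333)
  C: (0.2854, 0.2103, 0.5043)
B > C > A

Key insight: Entropy is maximized by uniform distributions and minimized by concentrated distributions.

- Uniform distributions have maximum entropy log₂(3) = 1.5850 bits
- The more "peaked" or concentrated a distribution, the lower its entropy

Entropies:
  H(A) = 0.9339 bits
  H(B) = 1.5850 bits
  H(C) = 1.4874 bits

Ranking: B > C > A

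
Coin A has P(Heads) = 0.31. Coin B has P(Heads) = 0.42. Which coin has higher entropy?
B

For binary distributions, entropy is maximized at p=0.5 and decreases as p moves toward 0 or 1.

H(A) = H(0.31) = 0.8932 bits
H(B) = H(0.42) = 0.9815 bits

Distribution B (p=0.42) is closer to uniform (p=0.5), so it has higher entropy.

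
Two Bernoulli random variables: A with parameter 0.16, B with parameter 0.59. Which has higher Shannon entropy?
B

For binary distributions, entropy is maximized at p=0.5 and decreases as p moves toward 0 or 1.

H(A) = H(0.16) = 0.6343 bits
H(B) = H(0.59) = 0.9765 bits

Distribution B (p=0.59) is closer to uniform (p=0.5), so it has higher entropy.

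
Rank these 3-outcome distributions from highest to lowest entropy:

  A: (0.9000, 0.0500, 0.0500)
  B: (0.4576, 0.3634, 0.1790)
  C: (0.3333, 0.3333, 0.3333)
C > B > A

Key insight: Entropy is maximized by uniform distributions and minimized by concentrated distributions.

- Uniform distributions have maximum entropy log₂(3) = 1.5850 bits
- The more "peaked" or concentrated a distribution, the lower its entropy

Entropies:
  H(A) = 0.5690 bits
  H(B) = 1.4911 bits
  H(C) = 1.5850 bits

Ranking: C > B > A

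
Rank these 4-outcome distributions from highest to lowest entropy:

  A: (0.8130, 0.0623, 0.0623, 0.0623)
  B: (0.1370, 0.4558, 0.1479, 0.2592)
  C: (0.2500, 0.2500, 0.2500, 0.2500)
C > B > A

Key insight: Entropy is maximized by uniform distributions and minimized by concentrated distributions.

- Uniform distributions have maximum entropy log₂(4) = 2.0000 bits
- The more "peaked" or concentrated a distribution, the lower its entropy

Entropies:
  H(A) = 0.9915 bits
  H(B) = 1.8223 bits
  H(C) = 2.0000 bits

Ranking: C > B > A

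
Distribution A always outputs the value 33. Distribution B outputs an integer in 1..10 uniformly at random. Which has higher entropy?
B

A is deterministic, so H(A) = 0. B is uniform over 10 outcomes, so H(B) = log₂(10) = 3.322 bits. Any distribution with genuine randomness has higher entropy than a deterministic one.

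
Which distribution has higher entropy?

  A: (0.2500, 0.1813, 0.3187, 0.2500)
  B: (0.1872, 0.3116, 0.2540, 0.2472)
B

Both distributions are close to uniform, making this a harder comparison.

H(A) = 1.9724 bits
H(B) = 1.9773 bits

The distribution closer to uniform has higher entropy.
Answer: B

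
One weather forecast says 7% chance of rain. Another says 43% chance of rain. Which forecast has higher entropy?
43% forecast

Treat each forecast as a Bernoulli distribution. Binary entropy is maximized at p=0.5 and falls off symmetrically toward 0 or 1. The 43% forecast is closer to 50%, so it is more uncertain. H(7%) ≈ 0.366 bits, H(43%) ≈ 0.986 bits.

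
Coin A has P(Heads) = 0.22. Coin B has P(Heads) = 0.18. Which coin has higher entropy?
A

For binary distributions, entropy is maximized at p=0.5 and decreases as p moves toward 0 or 1.

H(A) = H(0.22) = 0.7602 bits
H(B) = H(0.18) = 0.6801 bits

Distribution A (p=0.22) is closer to uniform (p=0.5), so it has higher entropy.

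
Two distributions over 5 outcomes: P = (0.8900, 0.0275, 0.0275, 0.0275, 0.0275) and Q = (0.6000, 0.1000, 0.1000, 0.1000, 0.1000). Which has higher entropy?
Q

P is highly concentrated on one outcome (89%), making it nearly deterministic. Q spreads its mass more evenly (max 60%). The more spread-out distribution has higher entropy: H(P) ≈ 0.720 bits, H(Q) ≈ 1.771 bits.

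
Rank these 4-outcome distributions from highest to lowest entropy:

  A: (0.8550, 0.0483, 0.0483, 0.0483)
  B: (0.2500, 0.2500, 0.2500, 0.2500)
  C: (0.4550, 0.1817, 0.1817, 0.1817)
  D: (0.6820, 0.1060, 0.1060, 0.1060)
B > C > D > A

Key insight: Entropy is maximized by uniform distributions and minimized by concentrated distributions.

Entropies:
  H(A) = 0.8270 bits
  H(B) = 2.0000 bits
  H(C) = 1.8580 bits
  H(D) = 1.4062 bits

Ranking: B > C > D > A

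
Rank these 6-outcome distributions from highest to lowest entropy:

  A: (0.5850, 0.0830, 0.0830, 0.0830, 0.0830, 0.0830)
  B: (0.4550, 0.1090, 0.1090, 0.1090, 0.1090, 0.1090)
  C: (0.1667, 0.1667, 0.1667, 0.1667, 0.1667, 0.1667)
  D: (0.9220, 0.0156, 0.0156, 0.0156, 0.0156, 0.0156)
C > B > A > D

Key insight: Entropy is maximized by uniform distributions and minimized by concentrated distributions.

Entropies:
  H(A) = 1.9427 bits
  H(B) = 2.2596 bits
  H(C) = 2.5850 bits
  H(D) = 0.5762 bits

Ranking: C > B > A > D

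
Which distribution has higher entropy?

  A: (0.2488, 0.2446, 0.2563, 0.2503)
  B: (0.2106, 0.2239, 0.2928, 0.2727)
A

Both distributions are close to uniform, making this a harder comparison.

H(A) = 1.9998 bits
H(B) = 1.9868 bits

The distribution closer to uniform has higher entropy.
Answer: A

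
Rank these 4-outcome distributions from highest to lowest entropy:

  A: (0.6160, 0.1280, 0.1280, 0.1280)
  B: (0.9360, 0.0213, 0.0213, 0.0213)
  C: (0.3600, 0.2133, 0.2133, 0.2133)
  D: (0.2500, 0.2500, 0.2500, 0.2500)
D > C > A > B

Key insight: Entropy is maximized by uniform distributions and minimized by concentrated distributions.

Entropies:
  H(A) = 1.5694 bits
  H(B) = 0.4446 bits
  H(C) = 1.9571 bits
  H(D) = 2.0000 bits

Ranking: D > C > A > B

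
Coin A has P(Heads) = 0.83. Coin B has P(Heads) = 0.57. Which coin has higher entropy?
B

For binary distributions, entropy is maximized at p=0.5 and decreases as p moves toward 0 or 1.

H(A) = H(0.83) = 0.6577 bits
H(B) = H(0.57) = 0.9858 bits

Distribution B (p=0.57) is closer to uniform (p=0.5), so it has higher entropy.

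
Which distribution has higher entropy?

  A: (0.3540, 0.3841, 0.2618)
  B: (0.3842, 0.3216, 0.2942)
B

Both distributions are close to uniform, making this a harder comparison.

H(A) = 1.5668 bits
H(B) = 1.5759 bits

The distribution closer to uniform has higher entropy.
Answer: B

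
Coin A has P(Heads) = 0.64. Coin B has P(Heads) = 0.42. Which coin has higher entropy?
B

For binary distributions, entropy is maximized at p=0.5 and decreases as p moves toward 0 or 1.

H(A) = H(0.64) = 0.9427 bits
H(B) = H(0.42) = 0.9815 bits

Distribution B (p=0.42) is closer to uniform (p=0.5), so it has higher entropy.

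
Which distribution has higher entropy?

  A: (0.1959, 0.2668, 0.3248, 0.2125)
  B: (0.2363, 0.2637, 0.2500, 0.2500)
B

Both distributions are close to uniform, making this a harder comparison.

H(A) = 1.9711 bits
H(B) = 1.9989 bits

The distribution closer to uniform has higher entropy.
Answer: B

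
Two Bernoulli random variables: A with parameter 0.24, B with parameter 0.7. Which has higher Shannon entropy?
B

For binary distributions, entropy is maximized at p=0.5 and decreases as p moves toward 0 or 1.

H(A) = H(0.24) = 0.7950 bits
H(B) = H(0.7) = 0.8813 bits

Distribution B (p=0.7) is closer to uniform (p=0.5), so it has higher entropy.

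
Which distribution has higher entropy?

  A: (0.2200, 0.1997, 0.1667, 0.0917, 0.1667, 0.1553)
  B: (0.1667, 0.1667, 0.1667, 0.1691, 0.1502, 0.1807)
B

Both distributions are close to uniform, making this a harder comparison.

H(A) = 2.5396 bits
H(B) = 2.5829 bits

The distribution closer to uniform has higher entropy.
Answer: B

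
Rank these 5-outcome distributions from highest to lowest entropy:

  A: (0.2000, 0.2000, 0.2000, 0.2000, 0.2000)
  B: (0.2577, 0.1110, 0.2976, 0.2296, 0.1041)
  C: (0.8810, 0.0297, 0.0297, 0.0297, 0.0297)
A > B > C

Key insight: Entropy is maximized by uniform distributions and minimized by concentrated distributions.

- Uniform distributions have maximum entropy log₂(5) = 2.3219 bits
- The more "peaked" or concentrated a distribution, the lower its entropy

Entropies:
  H(A) = 2.3219 bits
  H(B) = 2.2037 bits
  H(C) = 0.7645 bits

Ranking: A > B > C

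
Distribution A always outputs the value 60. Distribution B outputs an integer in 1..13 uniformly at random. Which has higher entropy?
B

A is deterministic, so H(A) = 0. B is uniform over 13 outcomes, so H(B) = log₂(13) = 3.700 bits. Any distribution with genuine randomness has higher entropy than a deterministic one.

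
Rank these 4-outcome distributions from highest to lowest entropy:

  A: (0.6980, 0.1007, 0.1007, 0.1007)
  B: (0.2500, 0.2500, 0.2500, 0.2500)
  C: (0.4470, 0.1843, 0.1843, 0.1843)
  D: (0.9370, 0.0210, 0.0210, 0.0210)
B > C > A > D

Key insight: Entropy is maximized by uniform distributions and minimized by concentrated distributions.

Entropies:
  H(A) = 1.3624 bits
  H(B) = 2.0000 bits
  H(C) = 1.8684 bits
  H(D) = 0.4391 bits

Ranking: B > C > A > D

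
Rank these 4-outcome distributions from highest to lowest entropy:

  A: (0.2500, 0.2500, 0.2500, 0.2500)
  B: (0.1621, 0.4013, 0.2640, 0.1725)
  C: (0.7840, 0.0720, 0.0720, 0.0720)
A > B > C

Key insight: Entropy is maximized by uniform distributions and minimized by concentrated distributions.

- Uniform distributions have maximum entropy log₂(4) = 2.0000 bits
- The more "peaked" or concentrated a distribution, the lower its entropy

Entropies:
  H(A) = 2.0000 bits
  H(B) = 1.8988 bits
  H(C) = 1.0951 bits

Ranking: A > B > C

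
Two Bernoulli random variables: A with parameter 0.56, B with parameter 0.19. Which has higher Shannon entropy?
A

For binary distributions, entropy is maximized at p=0.5 and decreases as p moves toward 0 or 1.

H(A) = H(0.56) = 0.9896 bits
H(B) = H(0.19) = 0.7015 bits

Distribution A (p=0.56) is closer to uniform (p=0.5), so it has higher entropy.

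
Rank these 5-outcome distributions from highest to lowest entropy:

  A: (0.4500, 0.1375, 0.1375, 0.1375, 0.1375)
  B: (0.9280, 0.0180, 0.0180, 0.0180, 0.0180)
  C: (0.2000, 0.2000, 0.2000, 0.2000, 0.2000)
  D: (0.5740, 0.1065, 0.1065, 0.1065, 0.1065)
C > A > D > B

Key insight: Entropy is maximized by uniform distributions and minimized by concentrated distributions.

Entropies:
  H(A) = 2.0928 bits
  H(B) = 0.5173 bits
  H(C) = 2.3219 bits
  H(D) = 1.8361 bits

Ranking: C > A > D > B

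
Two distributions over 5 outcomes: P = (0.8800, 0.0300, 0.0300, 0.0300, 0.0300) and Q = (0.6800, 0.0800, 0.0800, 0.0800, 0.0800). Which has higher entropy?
Q

P is highly concentrated on one outcome (88%), making it nearly deterministic. Q spreads its mass more evenly (max 68%). The more spread-out distribution has higher entropy: H(P) ≈ 0.769 bits, H(Q) ≈ 1.544 bits.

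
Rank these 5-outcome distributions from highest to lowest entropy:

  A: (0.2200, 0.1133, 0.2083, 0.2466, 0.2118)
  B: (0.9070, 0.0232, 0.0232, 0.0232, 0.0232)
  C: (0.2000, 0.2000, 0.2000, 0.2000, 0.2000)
C > A > B

Key insight: Entropy is maximized by uniform distributions and minimized by concentrated distributions.

- Uniform distributions have maximum entropy log₂(5) = 2.3219 bits
- The more "peaked" or concentrated a distribution, the lower its entropy

Entropies:
  H(A) = 2.2803 bits
  H(B) = 0.6324 bits
  H(C) = 2.3219 bits

Ranking: C > A > B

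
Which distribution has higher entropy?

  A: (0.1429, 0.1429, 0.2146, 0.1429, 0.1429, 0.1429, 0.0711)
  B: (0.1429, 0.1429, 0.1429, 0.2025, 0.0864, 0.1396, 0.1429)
B

Both distributions are close to uniform, making this a harder comparison.

H(A) = 2.7529 bits
H(B) = 2.7727 bits

The distribution closer to uniform has higher entropy.
Answer: B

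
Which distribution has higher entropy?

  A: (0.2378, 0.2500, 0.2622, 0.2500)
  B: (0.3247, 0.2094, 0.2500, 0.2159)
A

Both distributions are close to uniform, making this a harder comparison.

H(A) = 1.9991 bits
H(B) = 1.9768 bits

The distribution closer to uniform has higher entropy.
Answer: A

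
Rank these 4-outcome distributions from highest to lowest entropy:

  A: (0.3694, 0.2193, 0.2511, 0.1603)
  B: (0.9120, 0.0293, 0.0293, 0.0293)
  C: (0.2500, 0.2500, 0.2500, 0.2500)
C > A > B

Key insight: Entropy is maximized by uniform distributions and minimized by concentrated distributions.

- Uniform distributions have maximum entropy log₂(4) = 2.0000 bits
- The more "peaked" or concentrated a distribution, the lower its entropy

Entropies:
  H(A) = 1.9347 bits
  H(B) = 0.5692 bits
  H(C) = 2.0000 bits

Ranking: C > A > B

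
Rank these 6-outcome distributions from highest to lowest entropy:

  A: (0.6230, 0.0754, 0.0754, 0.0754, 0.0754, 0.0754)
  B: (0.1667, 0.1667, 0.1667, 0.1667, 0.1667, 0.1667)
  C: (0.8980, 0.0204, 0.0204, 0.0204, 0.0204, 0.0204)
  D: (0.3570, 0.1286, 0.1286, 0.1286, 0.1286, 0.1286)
B > D > A > C

Key insight: Entropy is maximized by uniform distributions and minimized by concentrated distributions.

Entropies:
  H(A) = 1.8313 bits
  H(B) = 2.5850 bits
  H(C) = 0.7121 bits
  H(D) = 2.4332 bits

Ranking: B > D > A > C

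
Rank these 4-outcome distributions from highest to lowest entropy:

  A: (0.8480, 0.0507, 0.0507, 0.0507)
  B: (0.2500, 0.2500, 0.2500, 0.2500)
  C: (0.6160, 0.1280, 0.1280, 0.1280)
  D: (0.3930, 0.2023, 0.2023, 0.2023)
B > D > C > A

Key insight: Entropy is maximized by uniform distributions and minimized by concentrated distributions.

Entropies:
  H(A) = 0.8557 bits
  H(B) = 2.0000 bits
  H(C) = 1.5694 bits
  H(D) = 1.9288 bits

Ranking: B > D > C > A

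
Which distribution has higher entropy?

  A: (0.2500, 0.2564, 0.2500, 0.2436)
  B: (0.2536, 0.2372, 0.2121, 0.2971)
A

Both distributions are close to uniform, making this a harder comparison.

H(A) = 1.9998 bits
H(B) = 1.9891 bits

The distribution closer to uniform has higher entropy.
Answer: A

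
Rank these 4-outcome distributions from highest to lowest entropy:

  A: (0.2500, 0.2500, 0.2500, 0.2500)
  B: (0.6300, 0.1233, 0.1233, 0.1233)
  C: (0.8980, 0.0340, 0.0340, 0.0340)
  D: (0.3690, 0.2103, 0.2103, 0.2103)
A > D > B > C

Key insight: Entropy is maximized by uniform distributions and minimized by concentrated distributions.

Entropies:
  H(A) = 2.0000 bits
  H(B) = 1.5371 bits
  H(C) = 0.6370 bits
  H(D) = 1.9500 bits

Ranking: A > D > B > C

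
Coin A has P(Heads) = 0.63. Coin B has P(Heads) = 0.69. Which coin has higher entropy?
A

For binary distributions, entropy is maximized at p=0.5 and decreases as p moves toward 0 or 1.

H(A) = H(0.63) = 0.9507 bits
H(B) = H(0.69) = 0.8932 bits

Distribution A (p=0.63) is closer to uniform (p=0.5), so it has higher entropy.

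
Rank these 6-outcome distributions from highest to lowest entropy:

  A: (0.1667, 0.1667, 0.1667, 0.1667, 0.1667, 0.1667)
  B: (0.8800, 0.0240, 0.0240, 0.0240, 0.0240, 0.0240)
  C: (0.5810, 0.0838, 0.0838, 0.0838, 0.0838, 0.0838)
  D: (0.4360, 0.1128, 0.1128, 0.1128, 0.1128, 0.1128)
A > D > C > B

Key insight: Entropy is maximized by uniform distributions and minimized by concentrated distributions.

Entropies:
  H(A) = 2.5850 bits
  H(B) = 0.8080 bits
  H(C) = 1.9539 bits
  H(D) = 2.2977 bits

Ranking: A > D > C > B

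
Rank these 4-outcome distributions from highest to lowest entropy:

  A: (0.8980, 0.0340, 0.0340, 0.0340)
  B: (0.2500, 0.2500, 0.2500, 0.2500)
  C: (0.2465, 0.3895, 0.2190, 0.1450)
B > C > A

Key insight: Entropy is maximized by uniform distributions and minimized by concentrated distributions.

- Uniform distributions have maximum entropy log₂(4) = 2.0000 bits
- The more "peaked" or concentrated a distribution, the lower its entropy

Entropies:
  H(A) = 0.6370 bits
  H(B) = 2.0000 bits
  H(C) = 1.9116 bits

Ranking: B > C > A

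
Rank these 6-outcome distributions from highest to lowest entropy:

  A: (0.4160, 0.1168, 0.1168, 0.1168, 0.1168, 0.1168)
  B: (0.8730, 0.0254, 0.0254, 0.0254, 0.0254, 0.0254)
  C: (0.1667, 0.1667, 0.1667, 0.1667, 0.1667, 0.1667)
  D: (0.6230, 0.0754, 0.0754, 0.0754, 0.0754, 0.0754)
C > A > D > B

Key insight: Entropy is maximized by uniform distributions and minimized by concentrated distributions.

Entropies:
  H(A) = 2.3355 bits
  H(B) = 0.8440 bits
  H(C) = 2.5850 bits
  H(D) = 1.8313 bits

Ranking: C > A > D > B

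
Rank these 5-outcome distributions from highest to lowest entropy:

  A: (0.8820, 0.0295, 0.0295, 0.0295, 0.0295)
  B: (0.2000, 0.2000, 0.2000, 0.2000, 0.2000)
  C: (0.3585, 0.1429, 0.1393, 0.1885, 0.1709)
B > C > A

Key insight: Entropy is maximized by uniform distributions and minimized by concentrated distributions.

- Uniform distributions have maximum entropy log₂(5) = 2.3219 bits
- The more "peaked" or concentrated a distribution, the lower its entropy

Entropies:
  H(A) = 0.7596 bits
  H(B) = 2.3219 bits
  H(C) = 2.2171 bits

Ranking: B > C > A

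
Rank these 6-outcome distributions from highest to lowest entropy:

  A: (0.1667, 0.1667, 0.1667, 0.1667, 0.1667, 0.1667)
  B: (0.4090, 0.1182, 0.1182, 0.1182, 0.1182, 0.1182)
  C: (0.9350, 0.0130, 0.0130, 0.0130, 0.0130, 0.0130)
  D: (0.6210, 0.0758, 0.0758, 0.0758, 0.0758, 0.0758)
A > B > D > C

Key insight: Entropy is maximized by uniform distributions and minimized by concentrated distributions.

Entropies:
  H(A) = 2.5850 bits
  H(B) = 2.3482 bits
  H(C) = 0.4979 bits
  H(D) = 1.8373 bits

Ranking: A > B > D > C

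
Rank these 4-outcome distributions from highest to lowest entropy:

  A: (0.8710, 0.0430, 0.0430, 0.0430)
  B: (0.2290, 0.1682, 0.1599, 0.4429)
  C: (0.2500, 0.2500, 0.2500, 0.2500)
C > B > A

Key insight: Entropy is maximized by uniform distributions and minimized by concentrated distributions.

- Uniform distributions have maximum entropy log₂(4) = 2.0000 bits
- The more "peaked" or concentrated a distribution, the lower its entropy

Entropies:
  H(A) = 0.7591 bits
  H(B) = 1.8628 bits
  H(C) = 2.0000 bits

Ranking: C > B > A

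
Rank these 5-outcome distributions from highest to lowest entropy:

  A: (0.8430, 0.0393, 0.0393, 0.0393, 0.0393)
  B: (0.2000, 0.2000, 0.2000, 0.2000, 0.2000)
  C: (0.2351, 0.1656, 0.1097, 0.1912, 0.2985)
B > C > A

Key insight: Entropy is maximized by uniform distributions and minimized by concentrated distributions.

- Uniform distributions have maximum entropy log₂(5) = 2.3219 bits
- The more "peaked" or concentrated a distribution, the lower its entropy

Entropies:
  H(A) = 0.9411 bits
  H(B) = 2.3219 bits
  H(C) = 2.2473 bits

Ranking: B > C > A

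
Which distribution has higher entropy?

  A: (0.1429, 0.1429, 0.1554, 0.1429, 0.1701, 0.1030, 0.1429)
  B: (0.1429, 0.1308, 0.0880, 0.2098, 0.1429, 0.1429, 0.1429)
A

Both distributions are close to uniform, making this a harder comparison.

H(A) = 2.7942 bits
H(B) = 2.7692 bits

The distribution closer to uniform has higher entropy.
Answer: A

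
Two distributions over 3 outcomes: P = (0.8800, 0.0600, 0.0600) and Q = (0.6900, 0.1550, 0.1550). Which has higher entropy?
Q

P is highly concentrated on one outcome (88%), making it nearly deterministic. Q spreads its mass more evenly (max 69%). The more spread-out distribution has higher entropy: H(P) ≈ 0.649 bits, H(Q) ≈ 1.203 bits.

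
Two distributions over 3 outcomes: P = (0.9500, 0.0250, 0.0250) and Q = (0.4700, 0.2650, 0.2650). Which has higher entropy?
Q

P is highly concentrated on one outcome (95%), making it nearly deterministic. Q spreads its mass more evenly (max 47%). The more spread-out distribution has higher entropy: H(P) ≈ 0.336 bits, H(Q) ≈ 1.527 bits.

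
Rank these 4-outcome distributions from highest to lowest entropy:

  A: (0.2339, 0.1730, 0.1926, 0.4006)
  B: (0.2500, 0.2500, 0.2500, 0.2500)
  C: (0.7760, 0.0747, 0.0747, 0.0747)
B > A > C

Key insight: Entropy is maximized by uniform distributions and minimized by concentrated distributions.

- Uniform distributions have maximum entropy log₂(4) = 2.0000 bits
- The more "peaked" or concentrated a distribution, the lower its entropy

Entropies:
  H(A) = 1.9145 bits
  H(B) = 2.0000 bits
  H(C) = 1.1224 bits

Ranking: B > A > C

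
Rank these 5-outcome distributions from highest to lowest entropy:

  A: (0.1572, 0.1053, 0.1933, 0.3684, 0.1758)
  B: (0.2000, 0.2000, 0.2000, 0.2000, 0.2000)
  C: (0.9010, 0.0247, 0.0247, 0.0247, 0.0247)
B > A > C

Key insight: Entropy is maximized by uniform distributions and minimized by concentrated distributions.

- Uniform distributions have maximum entropy log₂(5) = 2.3219 bits
- The more "peaked" or concentrated a distribution, the lower its entropy

Entropies:
  H(A) = 2.1915 bits
  H(B) = 2.3219 bits
  H(C) = 0.6638 bits

Ranking: B > A > C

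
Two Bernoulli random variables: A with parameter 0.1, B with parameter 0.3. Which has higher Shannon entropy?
B

For binary distributions, entropy is maximized at p=0.5 and decreases as p moves toward 0 or 1.

H(A) = H(0.1) = 0.4690 bits
H(B) = H(0.3) = 0.8813 bits

Distribution B (p=0.3) is closer to uniform (p=0.5), so it has higher entropy.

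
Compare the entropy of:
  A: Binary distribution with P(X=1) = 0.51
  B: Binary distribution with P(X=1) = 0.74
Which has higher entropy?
A

For binary distributions, entropy is maximized at p=0.5 and decreases as p moves toward 0 or 1.

H(A) = H(0.51) = 0.9997 bits
H(B) = H(0.74) = 0.8267 bits

Distribution A (p=0.51) is closer to uniform (p=0.5), so it has higher entropy.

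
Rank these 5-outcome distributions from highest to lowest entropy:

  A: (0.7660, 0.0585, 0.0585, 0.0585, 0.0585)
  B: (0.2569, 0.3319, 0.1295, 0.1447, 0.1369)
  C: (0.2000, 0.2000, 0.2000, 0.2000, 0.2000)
C > B > A

Key insight: Entropy is maximized by uniform distributions and minimized by concentrated distributions.

- Uniform distributions have maximum entropy log₂(5) = 2.3219 bits
- The more "peaked" or concentrated a distribution, the lower its entropy

Entropies:
  H(A) = 1.2529 bits
  H(B) = 2.2101 bits
  H(C) = 2.3219 bits

Ranking: C > B > A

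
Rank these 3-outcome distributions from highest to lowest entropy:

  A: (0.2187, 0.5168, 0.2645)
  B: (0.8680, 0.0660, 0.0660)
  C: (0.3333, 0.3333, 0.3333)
C > A > B

Key insight: Entropy is maximized by uniform distributions and minimized by concentrated distributions.

- Uniform distributions have maximum entropy log₂(3) = 1.5850 bits
- The more "peaked" or concentrated a distribution, the lower its entropy

Entropies:
  H(A) = 1.4793 bits
  H(B) = 0.6949 bits
  H(C) = 1.5850 bits

Ranking: C > A > B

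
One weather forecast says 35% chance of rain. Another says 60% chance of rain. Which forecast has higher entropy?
60% forecast

Treat each forecast as a Bernoulli distribution. Binary entropy is maximized at p=0.5 and falls off symmetrically toward 0 or 1. The 60% forecast is closer to 50%, so it is more uncertain. H(35%) ≈ 0.934 bits, H(60%) ≈ 0.971 bits.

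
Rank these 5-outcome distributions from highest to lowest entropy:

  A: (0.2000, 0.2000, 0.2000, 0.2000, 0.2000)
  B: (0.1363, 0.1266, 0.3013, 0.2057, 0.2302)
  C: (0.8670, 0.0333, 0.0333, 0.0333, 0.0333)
A > B > C

Key insight: Entropy is maximized by uniform distributions and minimized by concentrated distributions.

- Uniform distributions have maximum entropy log₂(5) = 2.3219 bits
- The more "peaked" or concentrated a distribution, the lower its entropy

Entropies:
  H(A) = 2.3219 bits
  H(B) = 2.2478 bits
  H(C) = 0.8316 bits

Ranking: A > B > C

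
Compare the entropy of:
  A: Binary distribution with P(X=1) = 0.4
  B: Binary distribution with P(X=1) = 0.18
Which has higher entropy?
A

For binary distributions, entropy is maximized at p=0.5 and decreases as p moves toward 0 or 1.

H(A) = H(0.4) = 0.9710 bits
H(B) = H(0.18) = 0.6801 bits

Distribution A (p=0.4) is closer to uniform (p=0.5), so it has higher entropy.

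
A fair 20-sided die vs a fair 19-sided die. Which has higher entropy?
20-sided die

Both are uniform distributions; for uniform over n outcomes, H = log₂(n). H(20-sided) = log₂(20) = 4.322 bits and H(19-sided) = log₂(19) = 4.248 bits. More outcomes in a uniform distribution means higher entropy.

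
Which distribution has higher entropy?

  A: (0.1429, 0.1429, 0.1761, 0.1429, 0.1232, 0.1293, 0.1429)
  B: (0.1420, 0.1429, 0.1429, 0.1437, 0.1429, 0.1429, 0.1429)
B

Both distributions are close to uniform, making this a harder comparison.

H(A) = 2.7991 bits
H(B) = 2.8073 bits

The distribution closer to uniform has higher entropy.
Answer: B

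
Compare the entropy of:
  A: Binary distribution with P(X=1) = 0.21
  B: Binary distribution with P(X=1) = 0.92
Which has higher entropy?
A

For binary distributions, entropy is maximized at p=0.5 and decreases as p moves toward 0 or 1.

H(A) = H(0.21) = 0.7415 bits
H(B) = H(0.92) = 0.4022 bits

Distribution A (p=0.21) is closer to uniform (p=0.5), so it has higher entropy.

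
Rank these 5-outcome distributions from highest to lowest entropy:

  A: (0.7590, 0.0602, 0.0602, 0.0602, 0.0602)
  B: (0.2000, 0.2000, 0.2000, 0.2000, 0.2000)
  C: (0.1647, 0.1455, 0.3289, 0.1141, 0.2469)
B > C > A

Key insight: Entropy is maximized by uniform distributions and minimized by concentrated distributions.

- Uniform distributions have maximum entropy log₂(5) = 2.3219 bits
- The more "peaked" or concentrated a distribution, the lower its entropy

Entropies:
  H(A) = 1.2787 bits
  H(B) = 2.3219 bits
  H(C) = 2.2163 bits

Ranking: B > C > A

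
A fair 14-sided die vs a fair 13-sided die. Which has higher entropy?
14-sided die

Both are uniform distributions; for uniform over n outcomes, H = log₂(n). H(14-sided) = log₂(14) = 3.807 bits and H(13-sided) = log₂(13) = 3.700 bits. More outcomes in a uniform distribution means higher entropy.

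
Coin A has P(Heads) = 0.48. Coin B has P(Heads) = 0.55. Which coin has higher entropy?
A

For binary distributions, entropy is maximized at p=0.5 and decreases as p moves toward 0 or 1.

H(A) = H(0.48) = 0.9988 bits
H(B) = H(0.55) = 0.9928 bits

Distribution A (p=0.48) is closer to uniform (p=0.5), so it has higher entropy.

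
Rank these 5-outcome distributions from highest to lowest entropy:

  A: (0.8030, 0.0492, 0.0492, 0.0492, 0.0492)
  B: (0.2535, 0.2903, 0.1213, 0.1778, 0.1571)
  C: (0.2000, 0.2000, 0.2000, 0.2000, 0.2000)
C > B > A

Key insight: Entropy is maximized by uniform distributions and minimized by concentrated distributions.

- Uniform distributions have maximum entropy log₂(5) = 2.3219 bits
- The more "peaked" or concentrated a distribution, the lower its entropy

Entropies:
  H(A) = 1.1099 bits
  H(B) = 2.2515 bits
  H(C) = 2.3219 bits

Ranking: C > B > A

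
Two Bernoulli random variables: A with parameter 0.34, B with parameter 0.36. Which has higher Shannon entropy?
B

For binary distributions, entropy is maximized at p=0.5 and decreases as p moves toward 0 or 1.

H(A) = H(0.34) = 0.9248 bits
H(B) = H(0.36) = 0.9427 bits

Distribution B (p=0.36) is closer to uniform (p=0.5), so it has higher entropy.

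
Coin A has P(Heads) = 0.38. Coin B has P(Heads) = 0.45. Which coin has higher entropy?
B

For binary distributions, entropy is maximized at p=0.5 and decreases as p moves toward 0 or 1.

H(A) = H(0.38) = 0.9580 bits
H(B) = H(0.45) = 0.9928 bits

Distribution B (p=0.45) is closer to uniform (p=0.5), so it has higher entropy.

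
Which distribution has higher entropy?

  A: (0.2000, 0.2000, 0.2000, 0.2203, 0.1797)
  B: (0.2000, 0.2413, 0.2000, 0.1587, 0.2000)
A

Both distributions are close to uniform, making this a harder comparison.

H(A) = 2.3190 bits
H(B) = 2.3095 bits

The distribution closer to uniform has higher entropy.
Answer: A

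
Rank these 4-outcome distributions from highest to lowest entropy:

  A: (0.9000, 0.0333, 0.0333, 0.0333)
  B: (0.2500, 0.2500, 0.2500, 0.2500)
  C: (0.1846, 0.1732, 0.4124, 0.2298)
B > C > A

Key insight: Entropy is maximized by uniform distributions and minimized by concentrated distributions.

- Uniform distributions have maximum entropy log₂(4) = 2.0000 bits
- The more "peaked" or concentrated a distribution, the lower its entropy

Entropies:
  H(A) = 0.6275 bits
  H(B) = 2.0000 bits
  H(C) = 1.9026 bits

Ranking: B > C > A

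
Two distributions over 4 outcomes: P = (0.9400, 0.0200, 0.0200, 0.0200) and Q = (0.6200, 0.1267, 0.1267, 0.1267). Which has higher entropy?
Q

P is highly concentrated on one outcome (94%), making it nearly deterministic. Q spreads its mass more evenly (max 62%). The more spread-out distribution has higher entropy: H(P) ≈ 0.423 bits, H(Q) ≈ 1.560 bits.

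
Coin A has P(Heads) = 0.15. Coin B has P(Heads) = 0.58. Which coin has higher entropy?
B

For binary distributions, entropy is maximized at p=0.5 and decreases as p moves toward 0 or 1.

H(A) = H(0.15) = 0.6098 bits
H(B) = H(0.58) = 0.9815 bits

Distribution B (p=0.58) is closer to uniform (p=0.5), so it has higher entropy.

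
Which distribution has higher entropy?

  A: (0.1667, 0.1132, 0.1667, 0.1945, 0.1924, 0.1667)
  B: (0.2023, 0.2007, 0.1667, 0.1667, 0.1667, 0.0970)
A

Both distributions are close to uniform, making this a harder comparison.

H(A) = 2.5651 bits
H(B) = 2.5504 bits

The distribution closer to uniform has higher entropy.
Answer: A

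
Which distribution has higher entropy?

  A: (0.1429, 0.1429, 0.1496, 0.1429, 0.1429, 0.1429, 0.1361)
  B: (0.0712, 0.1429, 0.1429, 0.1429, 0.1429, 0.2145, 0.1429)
A

Both distributions are close to uniform, making this a harder comparison.

H(A) = 2.8069 bits
H(B) = 2.7531 bits

The distribution closer to uniform has higher entropy.
Answer: A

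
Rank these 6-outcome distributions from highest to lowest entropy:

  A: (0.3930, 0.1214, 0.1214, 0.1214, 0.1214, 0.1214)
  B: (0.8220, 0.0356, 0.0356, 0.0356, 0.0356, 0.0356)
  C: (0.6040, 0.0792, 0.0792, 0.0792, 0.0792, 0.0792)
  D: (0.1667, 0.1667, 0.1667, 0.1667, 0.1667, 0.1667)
D > A > C > B

Key insight: Entropy is maximized by uniform distributions and minimized by concentrated distributions.

Entropies:
  H(A) = 2.3761 bits
  H(B) = 1.0890 bits
  H(C) = 1.8880 bits
  H(D) = 2.5850 bits

Ranking: D > A > C > B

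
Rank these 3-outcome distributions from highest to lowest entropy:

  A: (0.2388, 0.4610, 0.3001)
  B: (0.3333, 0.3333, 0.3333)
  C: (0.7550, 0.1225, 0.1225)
B > A > C

Key insight: Entropy is maximized by uniform distributions and minimized by concentrated distributions.

- Uniform distributions have maximum entropy log₂(3) = 1.5850 bits
- The more "peaked" or concentrated a distribution, the lower its entropy

Entropies:
  H(A) = 1.5296 bits
  H(B) = 1.5850 bits
  H(C) = 1.0483 bits

Ranking: B > A > C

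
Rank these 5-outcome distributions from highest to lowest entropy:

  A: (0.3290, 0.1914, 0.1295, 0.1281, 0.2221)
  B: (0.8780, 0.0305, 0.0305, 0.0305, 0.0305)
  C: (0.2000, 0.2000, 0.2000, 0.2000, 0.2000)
C > A > B

Key insight: Entropy is maximized by uniform distributions and minimized by concentrated distributions.

- Uniform distributions have maximum entropy log₂(5) = 2.3219 bits
- The more "peaked" or concentrated a distribution, the lower its entropy

Entropies:
  H(A) = 2.2279 bits
  H(B) = 0.7791 bits
  H(C) = 2.3219 bits

Ranking: C > A > B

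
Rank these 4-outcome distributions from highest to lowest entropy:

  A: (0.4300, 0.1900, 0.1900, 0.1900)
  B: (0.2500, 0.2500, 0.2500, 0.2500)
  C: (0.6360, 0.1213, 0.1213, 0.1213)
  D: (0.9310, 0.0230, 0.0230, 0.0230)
B > A > C > D

Key insight: Entropy is maximized by uniform distributions and minimized by concentrated distributions.

Entropies:
  H(A) = 1.8892 bits
  H(B) = 2.0000 bits
  H(C) = 1.5229 bits
  H(D) = 0.4715 bits

Ranking: B > A > C > D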